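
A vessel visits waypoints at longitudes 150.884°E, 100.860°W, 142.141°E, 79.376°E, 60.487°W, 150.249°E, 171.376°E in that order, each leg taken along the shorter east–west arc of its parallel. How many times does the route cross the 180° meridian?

Leg 1: +150.884° → -100.860°, shortest Δλ = 108.256° (east) — crosses 180°.
Leg 2: -100.860° → +142.141°, shortest Δλ = -116.999° (west) — crosses 180°.
Leg 3: +142.141° → +79.376°, shortest Δλ = -62.765° (west) — does not cross 180°.
Leg 4: +79.376° → -60.487°, shortest Δλ = -139.863° (west) — does not cross 180°.
Leg 5: -60.487° → +150.249°, shortest Δλ = -149.264° (west) — crosses 180°.
Leg 6: +150.249° → +171.376°, shortest Δλ = 21.127° (east) — does not cross 180°.
Total crossings: 3.

3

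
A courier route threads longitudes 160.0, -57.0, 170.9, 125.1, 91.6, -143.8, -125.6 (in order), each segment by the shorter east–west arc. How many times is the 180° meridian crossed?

Leg 1: +160.0° → -57.0°, shortest Δλ = 143.0° (east) — crosses 180°.
Leg 2: -57.0° → +170.9°, shortest Δλ = -132.1° (west) — crosses 180°.
Leg 3: +170.9° → +125.1°, shortest Δλ = -45.8° (west) — does not cross 180°.
Leg 4: +125.1° → +91.6°, shortest Δλ = -33.5° (west) — does not cross 180°.
Leg 5: +91.6° → -143.8°, shortest Δλ = 124.6° (east) — crosses 180°.
Leg 6: -143.8° → -125.6°, shortest Δλ = 18.2° (east) — does not cross 180°.
Total crossings: 3.

3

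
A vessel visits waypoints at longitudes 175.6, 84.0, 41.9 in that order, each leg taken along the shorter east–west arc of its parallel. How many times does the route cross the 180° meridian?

0

Leg 1: +175.6° → +84.0°, shortest Δλ = -91.6° (west) — does not cross 180°.
Leg 2: +84.0° → +41.9°, shortest Δλ = -42.1° (west) — does not cross 180°.
Total crossings: 0.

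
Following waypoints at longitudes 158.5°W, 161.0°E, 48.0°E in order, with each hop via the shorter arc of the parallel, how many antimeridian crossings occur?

Leg 1: -158.5° → +161.0°, shortest Δλ = -40.5° (west) — crosses 180°.
Leg 2: +161.0° → +48.0°, shortest Δλ = -113.0° (west) — does not cross 180°.
Total crossings: 1.

1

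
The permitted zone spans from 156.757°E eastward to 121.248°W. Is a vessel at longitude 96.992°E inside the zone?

Band width going east from +156.757° to -121.248°: ((-121.248 − 156.757) mod 360) = 81.995°.
Offset of +96.992° east of the west edge: ((96.992 − 156.757) mod 360) = 300.235°.
300.235° > 81.995° ⇒ outside.

No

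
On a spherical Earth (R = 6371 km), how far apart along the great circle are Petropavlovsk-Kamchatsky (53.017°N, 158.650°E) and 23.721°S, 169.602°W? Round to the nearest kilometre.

Δλ = -169.602 − 158.650 = -328.252°; wrapped into (−180°, 180°]: 31.748°.
Δφ = -23.721 − 53.017 = -76.738°.
a = sin²(Δφ/2) + cos φ₁ · cos φ₂ · sin²(Δλ/2) = 0.426502.
c = 2·atan2(√a, √(1−a)) = 1.42327 rad → d = 6371·c ≈ 9067.63 km.

9068 km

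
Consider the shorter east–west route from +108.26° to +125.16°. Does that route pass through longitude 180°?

Signed shortest Δλ = ((125.16 − 108.26 + 180) mod 360) − 180 = 16.9°.
Going east by 16.9° from +108.26° reaches +125.16° without touching 180°.

No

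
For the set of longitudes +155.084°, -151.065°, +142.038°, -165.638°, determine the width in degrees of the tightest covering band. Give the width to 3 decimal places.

Sort the longitudes: -165.638°, -151.065°, +142.038°, +155.084°.
Eastward gaps between consecutive values (wrapping around): 14.573°, 293.103°, 13.046°, 39.278°.
Largest gap = 293.103° ⇒ minimal covering band is its complement: 360° − 293.103° = 66.897°.
Band runs from +142.038° eastward to -151.065°, crossing the antimeridian.

66.897°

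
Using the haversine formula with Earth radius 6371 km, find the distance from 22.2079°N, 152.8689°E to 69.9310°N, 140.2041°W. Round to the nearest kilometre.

Δλ = -140.2041 − 152.8689 = -293.0730°; wrapped into (−180°, 180°]: 66.9270°.
Δφ = 69.9310 − 22.2079 = 47.7231°.
a = sin²(Δφ/2) + cos φ₁ · cos φ₂ · sin²(Δλ/2) = 0.260238.
c = 2·atan2(√a, √(1−a)) = 1.07068 rad → d = 6371·c ≈ 6821.33 km.

6821 km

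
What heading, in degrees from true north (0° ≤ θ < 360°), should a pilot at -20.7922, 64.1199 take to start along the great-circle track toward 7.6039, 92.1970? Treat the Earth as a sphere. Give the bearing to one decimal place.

Δλ = 92.1970 − 64.1199 = 28.0771°.
θ = atan2( sin Δλ · cos φ₂ , cos φ₁ · sin φ₂ − sin φ₁ · cos φ₂ · cos Δλ )
  = atan2(0.46652, 0.43416) = 47.058° → normalised to [0°, 360°): 47.058°.

47.1°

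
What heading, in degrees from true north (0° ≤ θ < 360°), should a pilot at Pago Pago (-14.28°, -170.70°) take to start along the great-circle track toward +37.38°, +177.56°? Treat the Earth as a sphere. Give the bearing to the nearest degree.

Δλ = 177.56 − -170.70 = 348.26°; wrapped into (−180°, 180°]: -11.74°.
θ = atan2( sin Δλ · cos φ₂ , cos φ₁ · sin φ₂ − sin φ₁ · cos φ₂ · cos Δλ )
  = atan2(-0.16168, 0.78024) = -11.707° → normalised to [0°, 360°): 348.293°.

348°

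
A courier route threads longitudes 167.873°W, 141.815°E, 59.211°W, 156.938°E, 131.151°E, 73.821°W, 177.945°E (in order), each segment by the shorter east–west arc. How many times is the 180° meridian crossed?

Leg 1: -167.873° → +141.815°, shortest Δλ = -50.312° (west) — crosses 180°.
Leg 2: +141.815° → -59.211°, shortest Δλ = 158.974° (east) — crosses 180°.
Leg 3: -59.211° → +156.938°, shortest Δλ = -143.851° (west) — crosses 180°.
Leg 4: +156.938° → +131.151°, shortest Δλ = -25.787° (west) — does not cross 180°.
Leg 5: +131.151° → -73.821°, shortest Δλ = 155.028° (east) — crosses 180°.
Leg 6: -73.821° → +177.945°, shortest Δλ = -108.234° (west) — crosses 180°.
Total crossings: 5.

5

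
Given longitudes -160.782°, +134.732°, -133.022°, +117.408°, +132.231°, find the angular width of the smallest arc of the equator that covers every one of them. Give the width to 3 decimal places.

Sort the longitudes: -160.782°, -133.022°, +117.408°, +132.231°, +134.732°.
Eastward gaps between consecutive values (wrapping around): 27.760°, 250.430°, 14.823°, 2.501°, 64.486°.
Largest gap = 250.430° ⇒ minimal covering band is its complement: 360° − 250.430° = 109.570°.
Band runs from +117.408° eastward to -133.022°, crossing the antimeridian.

109.570°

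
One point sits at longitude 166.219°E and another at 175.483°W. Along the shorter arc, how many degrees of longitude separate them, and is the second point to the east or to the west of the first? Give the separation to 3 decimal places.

Raw difference: -175.483 − 166.219 = -341.702°.
Normalise into (−180°, 180°]: -341.702° + 360° = 18.298°.
Positive ⇒ the second point lies to the east; separation 18.298°.

18.298° east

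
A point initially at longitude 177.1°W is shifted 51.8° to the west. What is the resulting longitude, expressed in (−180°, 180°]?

Start at -177.1°; shift −51.8° → -228.9°.
-228.9° lies outside (−180°, 180°]; add 360° → +131.1°.

131.1°E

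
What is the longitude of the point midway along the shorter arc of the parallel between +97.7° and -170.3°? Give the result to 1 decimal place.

+143.7°

Signed shortest Δλ from +97.7° to -170.3° is +92.0°.
Midpoint longitude = +97.7° + (+92.0°)/2 = +97.7° + 46.0° = +143.7°.
(The naïve average (+97.7 + -170.3)/2 = -36.3° is on the wrong side of the globe.)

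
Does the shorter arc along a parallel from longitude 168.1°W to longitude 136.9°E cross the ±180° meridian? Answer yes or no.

Naïve |136.9 − -168.1| = 305.0° > 180°, so the shorter arc goes the other way round — across 180°.
Signed shortest Δλ = ((136.9 − -168.1 + 180) mod 360) − 180 = -55.0°.
Going west by 55.0° from -168.1° passes through 180° before reaching +136.9°.

Yes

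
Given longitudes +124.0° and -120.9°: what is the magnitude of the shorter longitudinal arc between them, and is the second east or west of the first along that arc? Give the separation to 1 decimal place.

115.1° east

Raw difference: -120.9 − 124.0 = -244.9°.
Normalise into (−180°, 180°]: -244.9° + 360° = 115.1°.
Positive ⇒ the second point lies to the east; separation 115.1°.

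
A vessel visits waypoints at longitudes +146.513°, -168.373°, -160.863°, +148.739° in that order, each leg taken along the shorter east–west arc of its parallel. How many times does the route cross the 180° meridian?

2

Leg 1: +146.513° → -168.373°, shortest Δλ = 45.114° (east) — crosses 180°.
Leg 2: -168.373° → -160.863°, shortest Δλ = 7.51° (east) — does not cross 180°.
Leg 3: -160.863° → +148.739°, shortest Δλ = -50.398° (west) — crosses 180°.
Total crossings: 2.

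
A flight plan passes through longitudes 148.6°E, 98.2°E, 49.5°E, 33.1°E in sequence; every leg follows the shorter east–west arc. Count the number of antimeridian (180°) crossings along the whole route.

0

Leg 1: +148.6° → +98.2°, shortest Δλ = -50.4° (west) — does not cross 180°.
Leg 2: +98.2° → +49.5°, shortest Δλ = -48.7° (west) — does not cross 180°.
Leg 3: +49.5° → +33.1°, shortest Δλ = -16.4° (west) — does not cross 180°.
Total crossings: 0.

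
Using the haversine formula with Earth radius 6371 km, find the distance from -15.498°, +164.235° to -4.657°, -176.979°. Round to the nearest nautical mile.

1286 nmi

Δλ = -176.979 − 164.235 = -341.214°; wrapped into (−180°, 180°]: 18.786°.
Δφ = -4.657 − -15.498 = 10.841°.
a = sin²(Δφ/2) + cos φ₁ · cos φ₂ · sin²(Δλ/2) = 0.034506.
c = 2·atan2(√a, √(1−a)) = 0.37369 rad → d = 6371·c ≈ 2380.77 km ≈ 1285.51 nmi.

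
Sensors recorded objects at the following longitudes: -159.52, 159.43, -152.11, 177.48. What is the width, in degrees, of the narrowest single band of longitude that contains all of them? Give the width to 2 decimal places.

Sort the longitudes: -159.52°, -152.11°, +159.43°, +177.48°.
Eastward gaps between consecutive values (wrapping around): 7.41°, 311.54°, 18.05°, 23.00°.
Largest gap = 311.54° ⇒ minimal covering band is its complement: 360° − 311.54° = 48.46°.
Band runs from +159.43° eastward to -152.11°, crossing the antimeridian.

48.46°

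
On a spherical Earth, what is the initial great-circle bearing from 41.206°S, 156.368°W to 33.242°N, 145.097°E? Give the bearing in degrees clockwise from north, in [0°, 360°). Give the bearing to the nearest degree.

Δλ = 145.097 − -156.368 = 301.465°; wrapped into (−180°, 180°]: -58.535°.
θ = atan2( sin Δλ · cos φ₂ , cos φ₁ · sin φ₂ − sin φ₁ · cos φ₂ · cos Δλ )
  = atan2(-0.71338, 0.70001) = -45.542° → normalised to [0°, 360°): 314.458°.

314°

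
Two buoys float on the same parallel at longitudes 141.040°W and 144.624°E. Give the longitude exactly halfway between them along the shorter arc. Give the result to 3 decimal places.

Signed shortest Δλ from -141.040° to +144.624° is -74.336°.
Midpoint longitude = -141.040° + (-74.336°)/2 = -141.040° − 37.168° = -178.208°.
(The naïve average (-141.040 + +144.624)/2 = 1.792° is on the wrong side of the globe.)

178.208°W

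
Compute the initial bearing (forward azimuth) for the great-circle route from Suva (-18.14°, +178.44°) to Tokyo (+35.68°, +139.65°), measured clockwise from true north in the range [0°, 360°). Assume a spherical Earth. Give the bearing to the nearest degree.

Δλ = 139.65 − 178.44 = -38.79°.
θ = atan2( sin Δλ · cos φ₂ , cos φ₁ · sin φ₂ − sin φ₁ · cos φ₂ · cos Δλ )
  = atan2(-0.50887, 0.75139) = -34.107° → normalised to [0°, 360°): 325.893°.

326°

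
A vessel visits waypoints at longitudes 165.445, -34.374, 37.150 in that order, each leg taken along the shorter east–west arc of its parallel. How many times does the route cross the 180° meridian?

1

Leg 1: +165.445° → -34.374°, shortest Δλ = 160.181° (east) — crosses 180°.
Leg 2: -34.374° → +37.150°, shortest Δλ = 71.524° (east) — does not cross 180°.
Total crossings: 1.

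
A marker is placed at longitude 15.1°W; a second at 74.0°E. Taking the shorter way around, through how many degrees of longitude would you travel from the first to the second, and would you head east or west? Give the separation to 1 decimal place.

89.1° east

Raw difference: 74.0 − -15.1 = 89.1°.
Normalise into (−180°, 180°]: 89.1° stays 89.1°.
Positive ⇒ the second point lies to the east; separation 89.1°.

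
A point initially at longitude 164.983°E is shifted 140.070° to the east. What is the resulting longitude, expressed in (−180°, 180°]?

Start at +164.983°; shift +140.070° → +305.053°.
+305.053° lies outside (−180°, 180°]; subtract 360° → -54.947°.

54.947°W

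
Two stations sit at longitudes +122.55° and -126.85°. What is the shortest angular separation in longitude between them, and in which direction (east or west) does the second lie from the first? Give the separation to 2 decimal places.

Raw difference: -126.85 − 122.55 = -249.4°.
Normalise into (−180°, 180°]: -249.4° + 360° = 110.6°.
Positive ⇒ the second point lies to the east; separation 110.60°.

110.60° east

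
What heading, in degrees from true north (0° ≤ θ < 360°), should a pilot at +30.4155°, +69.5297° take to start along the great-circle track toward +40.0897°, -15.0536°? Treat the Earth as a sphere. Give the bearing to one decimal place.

Δλ = -15.0536 − 69.5297 = -84.5833°.
θ = atan2( sin Δλ · cos φ₂ , cos φ₁ · sin φ₂ − sin φ₁ · cos φ₂ · cos Δλ )
  = atan2(-0.76162, 0.51880) = -55.738° → normalised to [0°, 360°): 304.262°.

304.3°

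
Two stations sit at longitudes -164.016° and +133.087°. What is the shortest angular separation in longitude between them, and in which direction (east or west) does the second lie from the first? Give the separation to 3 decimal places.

Raw difference: 133.087 − -164.016 = 297.103°.
Normalise into (−180°, 180°]: 297.103° − 360° = -62.897°.
Negative ⇒ the second point lies to the west; separation 62.897°.

62.897° west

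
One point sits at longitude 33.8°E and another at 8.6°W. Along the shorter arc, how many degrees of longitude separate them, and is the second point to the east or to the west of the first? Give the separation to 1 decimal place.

42.4° west

Raw difference: -8.6 − 33.8 = -42.4°.
Normalise into (−180°, 180°]: -42.4° stays -42.4°.
Negative ⇒ the second point lies to the west; separation 42.4°.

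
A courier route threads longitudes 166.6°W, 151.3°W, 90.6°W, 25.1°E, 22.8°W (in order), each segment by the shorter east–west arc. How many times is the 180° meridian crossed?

Leg 1: -166.6° → -151.3°, shortest Δλ = 15.3° (east) — does not cross 180°.
Leg 2: -151.3° → -90.6°, shortest Δλ = 60.7° (east) — does not cross 180°.
Leg 3: -90.6° → +25.1°, shortest Δλ = 115.7° (east) — does not cross 180°.
Leg 4: +25.1° → -22.8°, shortest Δλ = -47.9° (west) — does not cross 180°.
Total crossings: 0.

0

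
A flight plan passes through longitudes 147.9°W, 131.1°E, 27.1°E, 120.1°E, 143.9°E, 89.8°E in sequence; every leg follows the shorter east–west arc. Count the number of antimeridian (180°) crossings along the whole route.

1

Leg 1: -147.9° → +131.1°, shortest Δλ = -81.0° (west) — crosses 180°.
Leg 2: +131.1° → +27.1°, shortest Δλ = -104.0° (west) — does not cross 180°.
Leg 3: +27.1° → +120.1°, shortest Δλ = 93.0° (east) — does not cross 180°.
Leg 4: +120.1° → +143.9°, shortest Δλ = 23.8° (east) — does not cross 180°.
Leg 5: +143.9° → +89.8°, shortest Δλ = -54.1° (west) — does not cross 180°.
Total crossings: 1.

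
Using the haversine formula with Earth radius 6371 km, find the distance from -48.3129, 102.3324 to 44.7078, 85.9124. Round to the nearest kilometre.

10466 km

Δλ = 85.9124 − 102.3324 = -16.4200°.
Δφ = 44.7078 − -48.3129 = 93.0207°.
a = sin²(Δφ/2) + cos φ₁ · cos φ₂ · sin²(Δλ/2) = 0.535987.
c = 2·atan2(√a, √(1−a)) = 1.64283 rad → d = 6371·c ≈ 10466.49 km.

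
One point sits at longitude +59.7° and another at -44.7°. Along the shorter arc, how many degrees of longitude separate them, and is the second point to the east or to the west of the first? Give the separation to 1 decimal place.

Raw difference: -44.7 − 59.7 = -104.4°.
Normalise into (−180°, 180°]: -104.4° stays -104.4°.
Negative ⇒ the second point lies to the west; separation 104.4°.

104.4° west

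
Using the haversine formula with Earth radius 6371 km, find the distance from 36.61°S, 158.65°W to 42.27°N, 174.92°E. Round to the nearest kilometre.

Δλ = 174.92 − -158.65 = 333.57°; wrapped into (−180°, 180°]: -26.43°.
Δφ = 42.27 − -36.61 = 78.88°.
a = sin²(Δφ/2) + cos φ₁ · cos φ₂ · sin²(Δλ/2) = 0.434610.
c = 2·atan2(√a, √(1−a)) = 1.43964 rad → d = 6371·c ≈ 9171.95 km.

9172 km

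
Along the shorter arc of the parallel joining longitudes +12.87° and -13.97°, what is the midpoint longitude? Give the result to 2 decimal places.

-0.55°

Signed shortest Δλ from +12.87° to -13.97° is -26.84°.
Midpoint longitude = +12.87° + (-26.84°)/2 = +12.87° − 13.42° = -0.55°.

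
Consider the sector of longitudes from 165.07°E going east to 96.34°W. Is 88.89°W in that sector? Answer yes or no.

Band width going east from +165.07° to -96.34°: ((-96.34 − 165.07) mod 360) = 98.59°.
Offset of -88.89° east of the west edge: ((-88.89 − 165.07) mod 360) = 106.04°.
106.04° > 98.59° ⇒ outside.

No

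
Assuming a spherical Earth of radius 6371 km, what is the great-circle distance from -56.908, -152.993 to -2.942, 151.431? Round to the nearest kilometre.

Δλ = 151.431 − -152.993 = 304.424°; wrapped into (−180°, 180°]: -55.576°.
Δφ = -2.942 − -56.908 = 53.966°.
a = sin²(Δφ/2) + cos φ₁ · cos φ₂ · sin²(Δλ/2) = 0.324377.
c = 2·atan2(√a, √(1−a)) = 1.21190 rad → d = 6371·c ≈ 7720.99 km.

7721 km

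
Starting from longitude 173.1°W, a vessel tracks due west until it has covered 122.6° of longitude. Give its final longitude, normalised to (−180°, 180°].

Start at -173.1°; shift −122.6° → -295.7°.
-295.7° lies outside (−180°, 180°]; add 360° → +64.3°.

64.3°E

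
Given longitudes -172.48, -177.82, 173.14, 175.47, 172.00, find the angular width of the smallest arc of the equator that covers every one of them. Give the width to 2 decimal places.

Sort the longitudes: -177.82°, -172.48°, +172.00°, +173.14°, +175.47°.
Eastward gaps between consecutive values (wrapping around): 5.34°, 344.48°, 1.14°, 2.33°, 6.71°.
Largest gap = 344.48° ⇒ minimal covering band is its complement: 360° − 344.48° = 15.52°.
Band runs from +172.00° eastward to -172.48°, crossing the antimeridian.

15.52°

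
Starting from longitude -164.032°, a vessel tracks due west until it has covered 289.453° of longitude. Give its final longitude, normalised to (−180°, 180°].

Start at -164.032°; shift −289.453° → -453.485°.
-453.485° lies outside (−180°, 180°]; add 360° → -93.485°.

-93.485°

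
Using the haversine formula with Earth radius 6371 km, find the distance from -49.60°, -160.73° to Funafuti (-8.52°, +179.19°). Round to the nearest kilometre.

Δλ = 179.19 − -160.73 = 339.92°; wrapped into (−180°, 180°]: -20.08°.
Δφ = -8.52 − -49.60 = 41.08°.
a = sin²(Δφ/2) + cos φ₁ · cos φ₂ · sin²(Δλ/2) = 0.142584.
c = 2·atan2(√a, √(1−a)) = 0.77441 rad → d = 6371·c ≈ 4933.79 km.

4934 km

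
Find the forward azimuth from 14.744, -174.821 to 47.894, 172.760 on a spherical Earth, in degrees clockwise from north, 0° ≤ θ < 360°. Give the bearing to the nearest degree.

345°

Δλ = 172.760 − -174.821 = 347.581°; wrapped into (−180°, 180°]: -12.419°.
θ = atan2( sin Δλ · cos φ₂ , cos φ₁ · sin φ₂ − sin φ₁ · cos φ₂ · cos Δλ )
  = atan2(-0.14420, 0.55083) = -14.670° → normalised to [0°, 360°): 345.330°.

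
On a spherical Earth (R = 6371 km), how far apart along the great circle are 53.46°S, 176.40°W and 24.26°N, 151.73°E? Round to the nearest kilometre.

9171 km

Δλ = 151.73 − -176.40 = 328.13°; wrapped into (−180°, 180°]: -31.87°.
Δφ = 24.26 − -53.46 = 77.72°.
a = sin²(Δφ/2) + cos φ₁ · cos φ₂ · sin²(Δλ/2) = 0.434570.
c = 2·atan2(√a, √(1−a)) = 1.43956 rad → d = 6371·c ≈ 9171.43 km.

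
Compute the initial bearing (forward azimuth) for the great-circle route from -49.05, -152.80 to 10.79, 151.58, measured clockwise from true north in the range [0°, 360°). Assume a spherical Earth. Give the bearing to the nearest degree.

Δλ = 151.58 − -152.80 = 304.38°; wrapped into (−180°, 180°]: -55.62°.
θ = atan2( sin Δλ · cos φ₂ , cos φ₁ · sin φ₂ − sin φ₁ · cos φ₂ · cos Δλ )
  = atan2(-0.81072, 0.54165) = -56.253° → normalised to [0°, 360°): 303.747°.

304°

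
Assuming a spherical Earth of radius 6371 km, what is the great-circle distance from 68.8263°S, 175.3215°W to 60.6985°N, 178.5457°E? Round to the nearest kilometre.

Δλ = 178.5457 − -175.3215 = 353.8672°; wrapped into (−180°, 180°]: -6.1328°.
Δφ = 60.6985 − -68.8263 = 129.5248°.
a = sin²(Δφ/2) + cos φ₁ · cos φ₂ · sin²(Δλ/2) = 0.818712.
c = 2·atan2(√a, √(1−a)) = 2.26195 rad → d = 6371·c ≈ 14410.86 km.

14411 km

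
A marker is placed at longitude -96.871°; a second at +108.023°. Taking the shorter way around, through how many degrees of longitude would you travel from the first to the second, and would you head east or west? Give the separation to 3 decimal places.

Raw difference: 108.023 − -96.871 = 204.894°.
Normalise into (−180°, 180°]: 204.894° − 360° = -155.106°.
Negative ⇒ the second point lies to the west; separation 155.106°.

155.106° west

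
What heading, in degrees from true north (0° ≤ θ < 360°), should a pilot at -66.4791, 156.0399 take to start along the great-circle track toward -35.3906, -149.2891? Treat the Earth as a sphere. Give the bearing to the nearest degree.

73°

Δλ = -149.2891 − 156.0399 = -305.3290°; wrapped into (−180°, 180°]: 54.6710°.
θ = atan2( sin Δλ · cos φ₂ , cos φ₁ · sin φ₂ − sin φ₁ · cos φ₂ · cos Δλ )
  = atan2(0.66510, 0.20112) = 73.175° → normalised to [0°, 360°): 73.175°.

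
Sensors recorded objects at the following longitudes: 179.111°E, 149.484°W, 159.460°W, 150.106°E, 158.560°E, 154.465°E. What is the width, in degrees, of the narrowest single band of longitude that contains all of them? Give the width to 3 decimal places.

60.410°

Sort the longitudes: -159.460°, -149.484°, +150.106°, +154.465°, +158.560°, +179.111°.
Eastward gaps between consecutive values (wrapping around): 9.976°, 299.590°, 4.359°, 4.095°, 20.551°, 21.429°.
Largest gap = 299.590° ⇒ minimal covering band is its complement: 360° − 299.590° = 60.410°.
Band runs from +150.106° eastward to -149.484°, crossing the antimeridian.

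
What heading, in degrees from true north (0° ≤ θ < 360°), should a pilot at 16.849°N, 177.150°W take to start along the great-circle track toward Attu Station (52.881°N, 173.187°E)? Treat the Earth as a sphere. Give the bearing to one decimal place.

350.3°

Δλ = 173.187 − -177.150 = 350.337°; wrapped into (−180°, 180°]: -9.663°.
θ = atan2( sin Δλ · cos φ₂ , cos φ₁ · sin φ₂ − sin φ₁ · cos φ₂ · cos Δλ )
  = atan2(-0.10129, 0.59072) = -9.730° → normalised to [0°, 360°): 350.270°.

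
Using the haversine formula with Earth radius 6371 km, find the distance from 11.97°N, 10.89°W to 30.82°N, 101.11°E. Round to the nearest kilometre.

11345 km

Δλ = 101.11 − -10.89 = 112.00°.
Δφ = 30.82 − 11.97 = 18.85°.
a = sin²(Δφ/2) + cos φ₁ · cos φ₂ · sin²(Δλ/2) = 0.604225.
c = 2·atan2(√a, √(1−a)) = 1.78079 rad → d = 6371·c ≈ 11345.39 km.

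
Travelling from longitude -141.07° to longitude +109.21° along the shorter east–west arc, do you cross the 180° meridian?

Naïve |109.21 − -141.07| = 250.28° > 180°, so the shorter arc goes the other way round — across 180°.
Signed shortest Δλ = ((109.21 − -141.07 + 180) mod 360) − 180 = -109.72°.
Going west by 109.72° from -141.07° passes through 180° before reaching +109.21°.

Yes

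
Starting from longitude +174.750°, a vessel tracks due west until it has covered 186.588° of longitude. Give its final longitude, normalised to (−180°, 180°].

Start at +174.750°; shift −186.588° → -11.838°.
-11.838° already lies in (−180°, 180°].

-11.838°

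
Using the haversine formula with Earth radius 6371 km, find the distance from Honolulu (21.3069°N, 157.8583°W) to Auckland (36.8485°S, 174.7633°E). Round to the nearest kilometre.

7076 km

Δλ = 174.7633 − -157.8583 = 332.6216°; wrapped into (−180°, 180°]: -27.3784°.
Δφ = -36.8485 − 21.3069 = -58.1554°.
a = sin²(Δφ/2) + cos φ₁ · cos φ₂ · sin²(Δλ/2) = 0.277945.
c = 2·atan2(√a, √(1−a)) = 1.11062 rad → d = 6371·c ≈ 7075.73 km.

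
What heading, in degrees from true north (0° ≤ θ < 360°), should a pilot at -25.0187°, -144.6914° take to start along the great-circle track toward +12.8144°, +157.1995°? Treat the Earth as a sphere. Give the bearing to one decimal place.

Δλ = 157.1995 − -144.6914 = 301.8909°; wrapped into (−180°, 180°]: -58.1091°.
θ = atan2( sin Δλ · cos φ₂ , cos φ₁ · sin φ₂ − sin φ₁ · cos φ₂ · cos Δλ )
  = atan2(-0.82791, 0.41884) = -63.165° → normalised to [0°, 360°): 296.835°.

296.8°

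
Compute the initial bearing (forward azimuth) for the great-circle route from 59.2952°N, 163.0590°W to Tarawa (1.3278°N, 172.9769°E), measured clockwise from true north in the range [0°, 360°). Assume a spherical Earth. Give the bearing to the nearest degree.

208°

Δλ = 172.9769 − -163.0590 = 336.0359°; wrapped into (−180°, 180°]: -23.9641°.
θ = atan2( sin Δλ · cos φ₂ , cos φ₁ · sin φ₂ − sin φ₁ · cos φ₂ · cos Δλ )
  = atan2(-0.40606, -0.77365) = -152.307° → normalised to [0°, 360°): 207.693°.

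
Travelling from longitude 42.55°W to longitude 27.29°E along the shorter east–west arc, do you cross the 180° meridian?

No

Signed shortest Δλ = ((27.29 − -42.55 + 180) mod 360) − 180 = 69.84°.
Going east by 69.84° from -42.55° reaches +27.29° without touching 180°.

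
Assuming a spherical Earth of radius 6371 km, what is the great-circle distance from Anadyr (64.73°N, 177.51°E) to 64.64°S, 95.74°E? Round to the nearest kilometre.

15821 km

Δλ = 95.74 − 177.51 = -81.77°.
Δφ = -64.64 − 64.73 = -129.37°.
a = sin²(Δφ/2) + cos φ₁ · cos φ₂ · sin²(Δλ/2) = 0.895495.
c = 2·atan2(√a, √(1−a)) = 2.48322 rad → d = 6371·c ≈ 15820.60 km.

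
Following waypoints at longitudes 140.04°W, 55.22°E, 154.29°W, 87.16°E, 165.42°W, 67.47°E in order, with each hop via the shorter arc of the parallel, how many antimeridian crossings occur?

5

Leg 1: -140.04° → +55.22°, shortest Δλ = -164.74° (west) — crosses 180°.
Leg 2: +55.22° → -154.29°, shortest Δλ = 150.49° (east) — crosses 180°.
Leg 3: -154.29° → +87.16°, shortest Δλ = -118.55° (west) — crosses 180°.
Leg 4: +87.16° → -165.42°, shortest Δλ = 107.42° (east) — crosses 180°.
Leg 5: -165.42° → +67.47°, shortest Δλ = -127.11° (west) — crosses 180°.
Total crossings: 5.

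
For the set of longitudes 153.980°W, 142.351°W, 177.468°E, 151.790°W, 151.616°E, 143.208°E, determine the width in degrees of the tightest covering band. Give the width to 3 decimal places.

Sort the longitudes: -153.980°, -151.790°, -142.351°, +143.208°, +151.616°, +177.468°.
Eastward gaps between consecutive values (wrapping around): 2.190°, 9.439°, 285.559°, 8.408°, 25.852°, 28.552°.
Largest gap = 285.559° ⇒ minimal covering band is its complement: 360° − 285.559° = 74.441°.
Band runs from +143.208° eastward to -142.351°, crossing the antimeridian.

74.441°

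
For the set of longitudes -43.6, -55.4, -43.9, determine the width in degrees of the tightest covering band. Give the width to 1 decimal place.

Sort the longitudes: -55.4°, -43.9°, -43.6°.
Eastward gaps between consecutive values (wrapping around): 11.5°, 0.3°, 348.2°.
Largest gap = 348.2° ⇒ minimal covering band is its complement: 360° − 348.2° = 11.8°.
Band runs from -55.4° eastward to -43.6°.

11.8°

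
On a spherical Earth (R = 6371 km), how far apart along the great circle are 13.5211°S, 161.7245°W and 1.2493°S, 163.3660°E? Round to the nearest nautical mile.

2201 nmi

Δλ = 163.3660 − -161.7245 = 325.0905°; wrapped into (−180°, 180°]: -34.9095°.
Δφ = -1.2493 − -13.5211 = 12.2718°.
a = sin²(Δφ/2) + cos φ₁ · cos φ₂ · sin²(Δλ/2) = 0.098882.
c = 2·atan2(√a, √(1−a)) = 0.63976 rad → d = 6371·c ≈ 4075.94 km ≈ 2200.83 nmi.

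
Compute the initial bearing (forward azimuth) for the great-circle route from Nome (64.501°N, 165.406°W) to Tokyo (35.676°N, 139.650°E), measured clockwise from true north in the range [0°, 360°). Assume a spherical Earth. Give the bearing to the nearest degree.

256°

Δλ = 139.650 − -165.406 = 305.056°; wrapped into (−180°, 180°]: -54.944°.
θ = atan2( sin Δλ · cos φ₂ , cos φ₁ · sin φ₂ − sin φ₁ · cos φ₂ · cos Δλ )
  = atan2(-0.66496, -0.17007) = -104.346° → normalised to [0°, 360°): 255.654°.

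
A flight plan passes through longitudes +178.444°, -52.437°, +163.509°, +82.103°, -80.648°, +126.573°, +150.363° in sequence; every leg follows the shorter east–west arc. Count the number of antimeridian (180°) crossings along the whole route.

Leg 1: +178.444° → -52.437°, shortest Δλ = 129.119° (east) — crosses 180°.
Leg 2: -52.437° → +163.509°, shortest Δλ = -144.054° (west) — crosses 180°.
Leg 3: +163.509° → +82.103°, shortest Δλ = -81.406° (west) — does not cross 180°.
Leg 4: +82.103° → -80.648°, shortest Δλ = -162.751° (west) — does not cross 180°.
Leg 5: -80.648° → +126.573°, shortest Δλ = -152.779° (west) — crosses 180°.
Leg 6: +126.573° → +150.363°, shortest Δλ = 23.79° (east) — does not cross 180°.
Total crossings: 3.

3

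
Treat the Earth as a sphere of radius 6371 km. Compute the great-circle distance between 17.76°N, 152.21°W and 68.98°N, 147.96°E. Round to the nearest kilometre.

Δλ = 147.96 − -152.21 = 300.17°; wrapped into (−180°, 180°]: -59.83°.
Δφ = 68.98 − 17.76 = 51.22°.
a = sin²(Δφ/2) + cos φ₁ · cos φ₂ · sin²(Δλ/2) = 0.271795.
c = 2·atan2(√a, √(1−a)) = 1.09684 rad → d = 6371·c ≈ 6987.97 km.

6988 km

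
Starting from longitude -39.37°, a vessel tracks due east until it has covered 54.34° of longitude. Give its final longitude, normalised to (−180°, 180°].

Start at -39.37°; shift +54.34° → +14.97°.
+14.97° already lies in (−180°, 180°].

+14.97°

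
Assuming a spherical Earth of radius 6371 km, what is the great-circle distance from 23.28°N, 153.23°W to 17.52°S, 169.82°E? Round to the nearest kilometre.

Δλ = 169.82 − -153.23 = 323.05°; wrapped into (−180°, 180°]: -36.95°.
Δφ = -17.52 − 23.28 = -40.80°.
a = sin²(Δφ/2) + cos φ₁ · cos φ₂ · sin²(Δλ/2) = 0.209468.
c = 2·atan2(√a, √(1−a)) = 0.95076 rad → d = 6371·c ≈ 6057.29 km.

6057 km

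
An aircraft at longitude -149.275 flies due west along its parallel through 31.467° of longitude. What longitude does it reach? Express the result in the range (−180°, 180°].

+179.258°

Start at -149.275°; shift −31.467° → -180.742°.
-180.742° lies outside (−180°, 180°]; add 360° → +179.258°.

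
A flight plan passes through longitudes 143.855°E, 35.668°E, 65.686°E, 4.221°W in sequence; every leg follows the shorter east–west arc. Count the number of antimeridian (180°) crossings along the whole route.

0

Leg 1: +143.855° → +35.668°, shortest Δλ = -108.187° (west) — does not cross 180°.
Leg 2: +35.668° → +65.686°, shortest Δλ = 30.018° (east) — does not cross 180°.
Leg 3: +65.686° → -4.221°, shortest Δλ = -69.907° (west) — does not cross 180°.
Total crossings: 0.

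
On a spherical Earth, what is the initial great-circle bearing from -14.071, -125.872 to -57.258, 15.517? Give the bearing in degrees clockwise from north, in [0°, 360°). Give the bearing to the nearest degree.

160°

Δλ = 15.517 − -125.872 = 141.389°.
θ = atan2( sin Δλ · cos φ₂ , cos φ₁ · sin φ₂ − sin φ₁ · cos φ₂ · cos Δλ )
  = atan2(0.33751, -0.91863) = 159.826° → normalised to [0°, 360°): 159.826°.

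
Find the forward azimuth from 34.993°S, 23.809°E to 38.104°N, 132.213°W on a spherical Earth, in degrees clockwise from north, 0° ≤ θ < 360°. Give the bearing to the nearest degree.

286°

Δλ = -132.213 − 23.809 = -156.022°.
θ = atan2( sin Δλ · cos φ₂ , cos φ₁ · sin φ₂ − sin φ₁ · cos φ₂ · cos Δλ )
  = atan2(-0.31978, 0.09321) = -73.749° → normalised to [0°, 360°): 286.251°.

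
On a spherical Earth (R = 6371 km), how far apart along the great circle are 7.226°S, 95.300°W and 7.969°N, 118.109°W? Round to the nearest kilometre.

Δλ = -118.109 − -95.300 = -22.809°.
Δφ = 7.969 − -7.226 = 15.195°.
a = sin²(Δφ/2) + cos φ₁ · cos φ₂ · sin²(Δλ/2) = 0.055894.
c = 2·atan2(√a, √(1−a)) = 0.47736 rad → d = 6371·c ≈ 3041.25 km.

3041 km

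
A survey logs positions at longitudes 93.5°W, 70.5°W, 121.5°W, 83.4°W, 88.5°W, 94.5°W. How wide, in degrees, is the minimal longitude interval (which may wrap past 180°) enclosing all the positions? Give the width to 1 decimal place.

Sort the longitudes: -121.5°, -94.5°, -93.5°, -88.5°, -83.4°, -70.5°.
Eastward gaps between consecutive values (wrapping around): 27.0°, 1.0°, 5.0°, 5.1°, 12.9°, 309.0°.
Largest gap = 309.0° ⇒ minimal covering band is its complement: 360° − 309.0° = 51.0°.
Band runs from -121.5° eastward to -70.5°.

51.0°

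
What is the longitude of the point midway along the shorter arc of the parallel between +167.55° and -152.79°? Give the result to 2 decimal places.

Signed shortest Δλ from +167.55° to -152.79° is +39.66°.
Midpoint longitude = +167.55° + (+39.66°)/2 = +167.55° + 19.83° = +187.38°.
Normalise into (−180°, 180°]: -172.62°.
(The naïve average (+167.55 + -152.79)/2 = 7.38° is on the wrong side of the globe.)

-172.62°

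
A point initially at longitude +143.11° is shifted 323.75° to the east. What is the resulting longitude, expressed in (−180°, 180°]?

Start at +143.11°; shift +323.75° → +466.86°.
+466.86° lies outside (−180°, 180°]; subtract 360° → +106.86°.

+106.86°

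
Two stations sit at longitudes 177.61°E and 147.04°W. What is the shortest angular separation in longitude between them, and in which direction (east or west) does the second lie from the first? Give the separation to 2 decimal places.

35.35° east

Raw difference: -147.04 − 177.61 = -324.65°.
Normalise into (−180°, 180°]: -324.65° + 360° = 35.35°.
Positive ⇒ the second point lies to the east; separation 35.35°.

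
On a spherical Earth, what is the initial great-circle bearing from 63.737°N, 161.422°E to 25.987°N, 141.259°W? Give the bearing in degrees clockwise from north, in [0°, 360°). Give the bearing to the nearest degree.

108°

Δλ = -141.259 − 161.422 = -302.681°; wrapped into (−180°, 180°]: 57.319°.
θ = atan2( sin Δλ · cos φ₂ , cos φ₁ · sin φ₂ − sin φ₁ · cos φ₂ · cos Δλ )
  = atan2(0.75659, -0.24138) = 107.695° → normalised to [0°, 360°): 107.695°.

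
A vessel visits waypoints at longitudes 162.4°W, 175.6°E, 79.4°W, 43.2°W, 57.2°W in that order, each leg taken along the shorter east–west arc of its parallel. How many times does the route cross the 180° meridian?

2

Leg 1: -162.4° → +175.6°, shortest Δλ = -22.0° (west) — crosses 180°.
Leg 2: +175.6° → -79.4°, shortest Δλ = 105.0° (east) — crosses 180°.
Leg 3: -79.4° → -43.2°, shortest Δλ = 36.2° (east) — does not cross 180°.
Leg 4: -43.2° → -57.2°, shortest Δλ = -14.0° (west) — does not cross 180°.
Total crossings: 2.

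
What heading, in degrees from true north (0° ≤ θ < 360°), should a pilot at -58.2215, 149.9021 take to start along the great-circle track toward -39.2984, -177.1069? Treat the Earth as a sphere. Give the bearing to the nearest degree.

Δλ = -177.1069 − 149.9021 = -327.0090°; wrapped into (−180°, 180°]: 32.9910°.
θ = atan2( sin Δλ · cos φ₂ , cos φ₁ · sin φ₂ − sin φ₁ · cos φ₂ · cos Δλ )
  = atan2(0.42137, 0.21822) = 62.621° → normalised to [0°, 360°): 62.621°.

63°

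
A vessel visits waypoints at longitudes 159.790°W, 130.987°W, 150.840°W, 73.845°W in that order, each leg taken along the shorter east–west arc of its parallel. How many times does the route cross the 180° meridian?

0

Leg 1: -159.790° → -130.987°, shortest Δλ = 28.803° (east) — does not cross 180°.
Leg 2: -130.987° → -150.840°, shortest Δλ = -19.853° (west) — does not cross 180°.
Leg 3: -150.840° → -73.845°, shortest Δλ = 76.995° (east) — does not cross 180°.
Total crossings: 0.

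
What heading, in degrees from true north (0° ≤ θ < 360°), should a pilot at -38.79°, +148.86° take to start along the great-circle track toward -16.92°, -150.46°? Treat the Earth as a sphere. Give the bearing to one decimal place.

85.4°

Δλ = -150.46 − 148.86 = -299.32°; wrapped into (−180°, 180°]: 60.68°.
θ = atan2( sin Δλ · cos φ₂ , cos φ₁ · sin φ₂ − sin φ₁ · cos φ₂ · cos Δλ )
  = atan2(0.83416, 0.06665) = 85.432° → normalised to [0°, 360°): 85.432°.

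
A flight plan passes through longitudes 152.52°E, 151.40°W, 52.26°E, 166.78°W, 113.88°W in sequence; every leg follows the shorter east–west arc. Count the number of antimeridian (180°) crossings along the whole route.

Leg 1: +152.52° → -151.40°, shortest Δλ = 56.08° (east) — crosses 180°.
Leg 2: -151.40° → +52.26°, shortest Δλ = -156.34° (west) — crosses 180°.
Leg 3: +52.26° → -166.78°, shortest Δλ = 140.96° (east) — crosses 180°.
Leg 4: -166.78° → -113.88°, shortest Δλ = 52.9° (east) — does not cross 180°.
Total crossings: 3.

3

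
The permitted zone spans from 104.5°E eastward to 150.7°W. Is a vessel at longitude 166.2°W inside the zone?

Yes

Band width going east from +104.5° to -150.7°: ((-150.7 − 104.5) mod 360) = 104.8°.
Offset of -166.2° east of the west edge: ((-166.2 − 104.5) mod 360) = 89.3°.
89.3° ≤ 104.8° ⇒ inside.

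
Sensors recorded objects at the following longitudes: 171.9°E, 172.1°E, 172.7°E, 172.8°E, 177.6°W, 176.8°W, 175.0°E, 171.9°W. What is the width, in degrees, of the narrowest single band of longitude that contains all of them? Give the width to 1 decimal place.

16.2°

Sort the longitudes: -177.6°, -176.8°, -171.9°, +171.9°, +172.1°, +172.7°, +172.8°, +175.0°.
Eastward gaps between consecutive values (wrapping around): 0.8°, 4.9°, 343.8°, 0.2°, 0.6°, 0.1°, 2.2°, 7.4°.
Largest gap = 343.8° ⇒ minimal covering band is its complement: 360° − 343.8° = 16.2°.
Band runs from +171.9° eastward to -171.9°, crossing the antimeridian.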